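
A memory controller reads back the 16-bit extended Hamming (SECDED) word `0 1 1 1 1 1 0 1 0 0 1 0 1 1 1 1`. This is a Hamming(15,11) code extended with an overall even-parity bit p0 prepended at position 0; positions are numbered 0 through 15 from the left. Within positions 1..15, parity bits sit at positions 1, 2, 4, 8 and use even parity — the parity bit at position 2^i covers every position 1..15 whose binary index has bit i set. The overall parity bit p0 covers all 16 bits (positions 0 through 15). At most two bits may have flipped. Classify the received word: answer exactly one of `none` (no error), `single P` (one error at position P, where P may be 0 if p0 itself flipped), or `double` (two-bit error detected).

s1: b1⊕b3⊕b5⊕b7⊕b9⊕b11⊕b13⊕b15 = 1⊕1⊕1⊕1⊕0⊕0⊕1⊕1 = 0
s2: b2⊕b3⊕b6⊕b7⊕b10⊕b11⊕b14⊕b15 = 1⊕1⊕0⊕1⊕1⊕0⊕1⊕1 = 0
s4: b4⊕b5⊕b6⊕b7⊕b12⊕b13⊕b14⊕b15 = 1⊕1⊕0⊕1⊕1⊕1⊕1⊕1 = 1
s8: b8⊕b9⊕b10⊕b11⊕b12⊕b13⊕b14⊕b15 = 0⊕0⊕1⊕0⊕1⊕1⊕1⊕1 = 1
Syndrome (s8...s1) = 1100 → position 12.
Overall parity (XOR of all 16 bits, including p0): 0⊕1⊕1⊕1⊕1⊕1⊕0⊕1⊕0⊕0⊕1⊕0⊕1⊕1⊕1⊕1 = 1
Overall=1, syndrome position=12 → single-bit error at position 12.

single 12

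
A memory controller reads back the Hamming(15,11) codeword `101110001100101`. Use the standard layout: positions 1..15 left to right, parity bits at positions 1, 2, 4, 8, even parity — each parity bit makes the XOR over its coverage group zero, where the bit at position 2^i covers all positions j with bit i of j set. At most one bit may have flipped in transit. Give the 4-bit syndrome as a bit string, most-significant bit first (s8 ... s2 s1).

s1: b1⊕b3⊕b5⊕b7⊕b9⊕b11⊕b13⊕b15 = 1⊕1⊕1⊕0⊕1⊕0⊕1⊕1 = 0
s2: b2⊕b3⊕b6⊕b7⊕b10⊕b11⊕b14⊕b15 = 0⊕1⊕0⊕0⊕1⊕0⊕0⊕1 = 1
s4: b4⊕b5⊕b6⊕b7⊕b12⊕b13⊕b14⊕b15 = 1⊕1⊕0⊕0⊕0⊕1⊕0⊕1 = 0
s8: b8⊕b9⊕b10⊕b11⊕b12⊕b13⊕b14⊕b15 = 0⊕1⊕1⊕0⊕0⊕1⊕0⊕1 = 0
Syndrome (s8...s1) = 0010 → position 2.

0010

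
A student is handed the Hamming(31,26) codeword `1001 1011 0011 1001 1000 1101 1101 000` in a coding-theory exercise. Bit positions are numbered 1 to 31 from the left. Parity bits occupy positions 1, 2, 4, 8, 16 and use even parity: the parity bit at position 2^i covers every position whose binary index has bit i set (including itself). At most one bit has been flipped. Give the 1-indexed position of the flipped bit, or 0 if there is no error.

0

s1: b1⊕b3⊕b5⊕b7⊕b9⊕b11⊕b13⊕b15⊕b17⊕b19⊕b21⊕b23⊕b25⊕b27⊕b29⊕b31 = 1⊕0⊕1⊕1⊕0⊕1⊕1⊕0⊕1⊕0⊕1⊕0⊕1⊕0⊕0⊕0 = 0
s2: b2⊕b3⊕b6⊕b7⊕b10⊕b11⊕b14⊕b15⊕b18⊕b19⊕b22⊕b23⊕b26⊕b27⊕b30⊕b31 = 0⊕0⊕0⊕1⊕0⊕1⊕0⊕0⊕0⊕0⊕1⊕0⊕1⊕0⊕0⊕0 = 0
s4: b4⊕b5⊕b6⊕b7⊕b12⊕b13⊕b14⊕b15⊕b20⊕b21⊕b22⊕b23⊕b28⊕b29⊕b30⊕b31 = 1⊕1⊕0⊕1⊕1⊕1⊕0⊕0⊕0⊕1⊕1⊕0⊕1⊕0⊕0⊕0 = 0
s8: b8⊕b9⊕b10⊕b11⊕b12⊕b13⊕b14⊕b15⊕b24⊕b25⊕b26⊕b27⊕b28⊕b29⊕b30⊕b31 = 1⊕0⊕0⊕1⊕1⊕1⊕0⊕0⊕1⊕1⊕1⊕0⊕1⊕0⊕0⊕0 = 0
s16: b16⊕b17⊕b18⊕b19⊕b20⊕b21⊕b22⊕b23⊕b24⊕b25⊕b26⊕b27⊕b28⊕b29⊕b30⊕b31 = 1⊕1⊕0⊕0⊕0⊕1⊕1⊕0⊕1⊕1⊕1⊕0⊕1⊕0⊕0⊕0 = 0
Syndrome (s16...s1) = 00000 → position 0 (no error).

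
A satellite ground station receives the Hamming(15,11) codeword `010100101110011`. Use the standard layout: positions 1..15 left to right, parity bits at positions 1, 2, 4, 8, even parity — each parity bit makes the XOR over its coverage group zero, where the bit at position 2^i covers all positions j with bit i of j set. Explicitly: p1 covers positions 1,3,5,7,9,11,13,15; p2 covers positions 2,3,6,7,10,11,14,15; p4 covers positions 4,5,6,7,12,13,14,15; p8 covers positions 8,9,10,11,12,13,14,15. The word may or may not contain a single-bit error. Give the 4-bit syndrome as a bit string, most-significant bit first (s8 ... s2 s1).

s1: b1⊕b3⊕b5⊕b7⊕b9⊕b11⊕b13⊕b15 = 0⊕0⊕0⊕1⊕1⊕1⊕0⊕1 = 0
s2: b2⊕b3⊕b6⊕b7⊕b10⊕b11⊕b14⊕b15 = 1⊕0⊕0⊕1⊕1⊕1⊕1⊕1 = 0
s4: b4⊕b5⊕b6⊕b7⊕b12⊕b13⊕b14⊕b15 = 1⊕0⊕0⊕1⊕0⊕0⊕1⊕1 = 0
s8: b8⊕b9⊕b10⊕b11⊕b12⊕b13⊕b14⊕b15 = 0⊕1⊕1⊕1⊕0⊕0⊕1⊕1 = 1
Syndrome (s8...s1) = 1000 → position 8.

1000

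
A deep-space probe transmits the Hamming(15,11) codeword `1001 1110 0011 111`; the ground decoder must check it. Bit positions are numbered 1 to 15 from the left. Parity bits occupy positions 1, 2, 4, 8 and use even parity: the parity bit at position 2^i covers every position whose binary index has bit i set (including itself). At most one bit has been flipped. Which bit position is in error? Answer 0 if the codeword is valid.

s1: b1⊕b3⊕b5⊕b7⊕b9⊕b11⊕b13⊕b15 = 1⊕0⊕1⊕1⊕0⊕1⊕1⊕1 = 0
s2: b2⊕b3⊕b6⊕b7⊕b10⊕b11⊕b14⊕b15 = 0⊕0⊕1⊕1⊕0⊕1⊕1⊕1 = 1
s4: b4⊕b5⊕b6⊕b7⊕b12⊕b13⊕b14⊕b15 = 1⊕1⊕1⊕1⊕1⊕1⊕1⊕1 = 0
s8: b8⊕b9⊕b10⊕b11⊕b12⊕b13⊕b14⊕b15 = 0⊕0⊕0⊕1⊕1⊕1⊕1⊕1 = 1
Syndrome (s8...s1) = 1010 → position 10.

10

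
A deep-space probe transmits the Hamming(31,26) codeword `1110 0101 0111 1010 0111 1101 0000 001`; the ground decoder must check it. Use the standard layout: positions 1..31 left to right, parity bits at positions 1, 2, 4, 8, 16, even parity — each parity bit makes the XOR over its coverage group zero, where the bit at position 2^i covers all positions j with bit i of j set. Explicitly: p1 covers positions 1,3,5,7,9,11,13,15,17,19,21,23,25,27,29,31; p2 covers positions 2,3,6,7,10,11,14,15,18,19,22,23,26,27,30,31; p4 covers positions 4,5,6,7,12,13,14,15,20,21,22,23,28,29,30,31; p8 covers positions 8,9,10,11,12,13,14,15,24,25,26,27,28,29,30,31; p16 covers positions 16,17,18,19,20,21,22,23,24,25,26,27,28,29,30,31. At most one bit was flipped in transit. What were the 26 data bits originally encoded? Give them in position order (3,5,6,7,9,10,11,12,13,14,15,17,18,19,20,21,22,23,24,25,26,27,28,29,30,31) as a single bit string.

s1: b1⊕b3⊕b5⊕b7⊕b9⊕b11⊕b13⊕b15⊕b17⊕b19⊕b21⊕b23⊕b25⊕b27⊕b29⊕b31 = 1⊕1⊕0⊕0⊕0⊕1⊕1⊕1⊕0⊕1⊕1⊕0⊕0⊕0⊕0⊕1 = 0
s2: b2⊕b3⊕b6⊕b7⊕b10⊕b11⊕b14⊕b15⊕b18⊕b19⊕b22⊕b23⊕b26⊕b27⊕b30⊕b31 = 1⊕1⊕1⊕0⊕1⊕1⊕0⊕1⊕1⊕1⊕1⊕0⊕0⊕0⊕0⊕1 = 0
s4: b4⊕b5⊕b6⊕b7⊕b12⊕b13⊕b14⊕b15⊕b20⊕b21⊕b22⊕b23⊕b28⊕b29⊕b30⊕b31 = 0⊕0⊕1⊕0⊕1⊕1⊕0⊕1⊕1⊕1⊕1⊕0⊕0⊕0⊕0⊕1 = 0
s8: b8⊕b9⊕b10⊕b11⊕b12⊕b13⊕b14⊕b15⊕b24⊕b25⊕b26⊕b27⊕b28⊕b29⊕b30⊕b31 = 1⊕0⊕1⊕1⊕1⊕1⊕0⊕1⊕1⊕0⊕0⊕0⊕0⊕0⊕0⊕1 = 0
s16: b16⊕b17⊕b18⊕b19⊕b20⊕b21⊕b22⊕b23⊕b24⊕b25⊕b26⊕b27⊕b28⊕b29⊕b30⊕b31 = 0⊕0⊕1⊕1⊕1⊕1⊕1⊕0⊕1⊕0⊕0⊕0⊕0⊕0⊕0⊕1 = 1
Syndrome (s16...s1) = 10000 → position 16.
Flip bit 16: corrected codeword = 1110010101111011011111010000001
Data bits at positions 3,5,6,7,9,10,11,12,13,14,15,17,18,19,20,21,22,23,24,25,26,27,28,29,30,31: 10100111101011111010000001

10100111101011111010000001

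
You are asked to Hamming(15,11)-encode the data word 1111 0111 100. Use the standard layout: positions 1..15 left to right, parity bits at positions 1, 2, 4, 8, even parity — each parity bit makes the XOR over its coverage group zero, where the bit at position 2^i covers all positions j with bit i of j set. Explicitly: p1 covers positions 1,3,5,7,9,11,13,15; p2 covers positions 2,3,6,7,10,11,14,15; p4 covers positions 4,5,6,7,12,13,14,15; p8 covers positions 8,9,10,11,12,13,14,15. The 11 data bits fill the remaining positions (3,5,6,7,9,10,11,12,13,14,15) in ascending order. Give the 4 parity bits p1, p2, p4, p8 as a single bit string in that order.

Place data bits at non-power-of-two positions: b3=1, b5=1, b6=1, b7=1, b9=0, b10=1, b11=1, b12=1, b13=1, b14=0, b15=0.
p1 = XOR of data positions {3,5,7,9,11,13,15} = 1⊕1⊕1⊕0⊕1⊕1⊕0 = 1
p2 = XOR of data positions {3,6,7,10,11,14,15} = 1⊕1⊕1⊕1⊕1⊕0⊕0 = 1
p4 = XOR of data positions {5,6,7,12,13,14,15} = 1⊕1⊕1⊕1⊕1⊕0⊕0 = 1
p8 = XOR of data positions {9,10,11,12,13,14,15} = 0⊕1⊕1⊕1⊕1⊕0⊕0 = 0
Parity bits p1,p2,p4,p8 = 1110

1110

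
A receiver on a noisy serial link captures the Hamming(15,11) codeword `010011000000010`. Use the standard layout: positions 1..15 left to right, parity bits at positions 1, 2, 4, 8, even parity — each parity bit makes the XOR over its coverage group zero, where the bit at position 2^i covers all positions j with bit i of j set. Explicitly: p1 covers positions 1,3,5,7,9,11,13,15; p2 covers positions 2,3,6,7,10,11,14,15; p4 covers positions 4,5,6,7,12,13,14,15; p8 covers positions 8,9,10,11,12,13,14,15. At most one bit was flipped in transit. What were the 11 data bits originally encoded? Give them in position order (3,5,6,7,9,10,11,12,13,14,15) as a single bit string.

01100000011

s1: b1⊕b3⊕b5⊕b7⊕b9⊕b11⊕b13⊕b15 = 0⊕0⊕1⊕0⊕0⊕0⊕0⊕0 = 1
s2: b2⊕b3⊕b6⊕b7⊕b10⊕b11⊕b14⊕b15 = 1⊕0⊕1⊕0⊕0⊕0⊕1⊕0 = 1
s4: b4⊕b5⊕b6⊕b7⊕b12⊕b13⊕b14⊕b15 = 0⊕1⊕1⊕0⊕0⊕0⊕1⊕0 = 1
s8: b8⊕b9⊕b10⊕b11⊕b12⊕b13⊕b14⊕b15 = 0⊕0⊕0⊕0⊕0⊕0⊕1⊕0 = 1
Syndrome (s8...s1) = 1111 → position 15.
Flip bit 15: corrected codeword = 010011000000011
Data bits at positions 3,5,6,7,9,10,11,12,13,14,15: 01100000011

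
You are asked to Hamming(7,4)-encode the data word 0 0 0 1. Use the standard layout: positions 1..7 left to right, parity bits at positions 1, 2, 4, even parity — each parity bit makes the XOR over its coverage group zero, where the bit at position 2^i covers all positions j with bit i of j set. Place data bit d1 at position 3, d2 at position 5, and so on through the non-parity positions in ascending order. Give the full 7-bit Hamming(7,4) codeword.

Place data bits at non-power-of-two positions: b3=0, b5=0, b6=0, b7=1.
p1 = XOR of data positions {3,5,7} = 0⊕0⊕1 = 1
p2 = XOR of data positions {3,6,7} = 0⊕0⊕1 = 1
p4 = XOR of data positions {5,6,7} = 0⊕0⊕1 = 1
Codeword b1..b7 = 1101001

1101001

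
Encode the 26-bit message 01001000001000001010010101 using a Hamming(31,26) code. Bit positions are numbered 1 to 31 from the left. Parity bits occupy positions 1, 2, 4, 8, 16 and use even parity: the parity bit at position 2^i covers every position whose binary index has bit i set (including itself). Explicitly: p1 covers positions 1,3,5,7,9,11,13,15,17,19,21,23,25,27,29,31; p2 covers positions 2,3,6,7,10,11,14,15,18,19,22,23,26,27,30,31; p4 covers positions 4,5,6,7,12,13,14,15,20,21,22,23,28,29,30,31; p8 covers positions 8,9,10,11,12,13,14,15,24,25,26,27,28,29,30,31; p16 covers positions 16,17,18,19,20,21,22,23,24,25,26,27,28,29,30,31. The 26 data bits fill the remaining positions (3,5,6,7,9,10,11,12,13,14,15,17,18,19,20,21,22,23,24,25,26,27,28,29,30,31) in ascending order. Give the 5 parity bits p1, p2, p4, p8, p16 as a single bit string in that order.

00101

Place data bits at non-power-of-two positions: b3=0, b5=1, b6=0, b7=0, b9=1, b10=0, b11=0, b12=0, b13=0, b14=0, b15=1, b17=0, b18=0, b19=0, b20=0, b21=0, b22=1, b23=0, b24=1, b25=0, b26=0, b27=1, b28=0, b29=1, b30=0, b31=1.
p1 = XOR of data positions {3,5,7,9,11,13,15,17,19,21,23,25,27,29,31} = 0⊕1⊕0⊕1⊕0⊕0⊕1⊕0⊕0⊕0⊕0⊕0⊕1⊕1⊕1 = 0
p2 = XOR of data positions {3,6,7,10,11,14,15,18,19,22,23,26,27,30,31} = 0⊕0⊕0⊕0⊕0⊕0⊕1⊕0⊕0⊕1⊕0⊕0⊕1⊕0⊕1 = 0
p4 = XOR of data positions {5,6,7,12,13,14,15,20,21,22,23,28,29,30,31} = 1⊕0⊕0⊕0⊕0⊕0⊕1⊕0⊕0⊕1⊕0⊕0⊕1⊕0⊕1 = 1
p8 = XOR of data positions {9,10,11,12,13,14,15,24,25,26,27,28,29,30,31} = 1⊕0⊕0⊕0⊕0⊕0⊕1⊕1⊕0⊕0⊕1⊕0⊕1⊕0⊕1 = 0
p16 = XOR of data positions {17,18,19,20,21,22,23,24,25,26,27,28,29,30,31} = 0⊕0⊕0⊕0⊕0⊕1⊕0⊕1⊕0⊕0⊕1⊕0⊕1⊕0⊕1 = 1
Parity bits p1,p2,p4,p8,p16 = 00101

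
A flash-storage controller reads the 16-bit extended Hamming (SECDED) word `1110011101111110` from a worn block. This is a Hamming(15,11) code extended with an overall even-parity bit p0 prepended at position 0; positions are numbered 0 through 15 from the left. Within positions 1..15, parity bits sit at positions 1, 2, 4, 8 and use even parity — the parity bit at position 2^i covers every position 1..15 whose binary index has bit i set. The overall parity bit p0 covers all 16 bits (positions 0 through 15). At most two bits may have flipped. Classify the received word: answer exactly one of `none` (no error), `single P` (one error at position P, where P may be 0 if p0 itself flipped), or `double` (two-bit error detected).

none

s1: b1⊕b3⊕b5⊕b7⊕b9⊕b11⊕b13⊕b15 = 1⊕0⊕1⊕1⊕1⊕1⊕1⊕0 = 0
s2: b2⊕b3⊕b6⊕b7⊕b10⊕b11⊕b14⊕b15 = 1⊕0⊕1⊕1⊕1⊕1⊕1⊕0 = 0
s4: b4⊕b5⊕b6⊕b7⊕b12⊕b13⊕b14⊕b15 = 0⊕1⊕1⊕1⊕1⊕1⊕1⊕0 = 0
s8: b8⊕b9⊕b10⊕b11⊕b12⊕b13⊕b14⊕b15 = 0⊕1⊕1⊕1⊕1⊕1⊕1⊕0 = 0
Syndrome (s8...s1) = 0000 → position 0 (no error).
Overall parity (XOR of all 16 bits, including p0): 1⊕1⊕1⊕0⊕0⊕1⊕1⊕1⊕0⊕1⊕1⊕1⊕1⊕1⊕1⊕0 = 0
Overall=0, syndrome position=0 → no error.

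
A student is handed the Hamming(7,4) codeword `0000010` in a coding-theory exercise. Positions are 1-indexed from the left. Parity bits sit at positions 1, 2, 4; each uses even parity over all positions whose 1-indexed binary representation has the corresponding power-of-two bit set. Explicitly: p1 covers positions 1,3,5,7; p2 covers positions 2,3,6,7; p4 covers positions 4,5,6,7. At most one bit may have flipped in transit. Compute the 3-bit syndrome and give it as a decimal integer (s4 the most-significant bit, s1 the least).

s1: b1⊕b3⊕b5⊕b7 = 0⊕0⊕0⊕0 = 0
s2: b2⊕b3⊕b6⊕b7 = 0⊕0⊕1⊕0 = 1
s4: b4⊕b5⊕b6⊕b7 = 0⊕0⊕1⊕0 = 1
Syndrome (s4...s1) = 110 → position 6.

6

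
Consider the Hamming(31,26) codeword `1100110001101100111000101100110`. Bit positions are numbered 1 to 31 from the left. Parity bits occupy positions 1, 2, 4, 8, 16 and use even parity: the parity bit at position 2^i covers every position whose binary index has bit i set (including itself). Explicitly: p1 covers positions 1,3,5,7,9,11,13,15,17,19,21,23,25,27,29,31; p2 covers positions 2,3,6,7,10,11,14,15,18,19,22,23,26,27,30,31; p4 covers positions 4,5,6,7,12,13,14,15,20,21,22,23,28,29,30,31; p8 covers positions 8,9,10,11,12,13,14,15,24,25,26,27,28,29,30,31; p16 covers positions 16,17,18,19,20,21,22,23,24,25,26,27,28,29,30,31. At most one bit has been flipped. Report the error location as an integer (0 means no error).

s1: b1⊕b3⊕b5⊕b7⊕b9⊕b11⊕b13⊕b15⊕b17⊕b19⊕b21⊕b23⊕b25⊕b27⊕b29⊕b31 = 1⊕0⊕1⊕0⊕0⊕1⊕1⊕0⊕1⊕1⊕0⊕1⊕1⊕0⊕1⊕0 = 1
s2: b2⊕b3⊕b6⊕b7⊕b10⊕b11⊕b14⊕b15⊕b18⊕b19⊕b22⊕b23⊕b26⊕b27⊕b30⊕b31 = 1⊕0⊕1⊕0⊕1⊕1⊕1⊕0⊕1⊕1⊕0⊕1⊕1⊕0⊕1⊕0 = 0
s4: b4⊕b5⊕b6⊕b7⊕b12⊕b13⊕b14⊕b15⊕b20⊕b21⊕b22⊕b23⊕b28⊕b29⊕b30⊕b31 = 0⊕1⊕1⊕0⊕0⊕1⊕1⊕0⊕0⊕0⊕0⊕1⊕0⊕1⊕1⊕0 = 1
s8: b8⊕b9⊕b10⊕b11⊕b12⊕b13⊕b14⊕b15⊕b24⊕b25⊕b26⊕b27⊕b28⊕b29⊕b30⊕b31 = 0⊕0⊕1⊕1⊕0⊕1⊕1⊕0⊕0⊕1⊕1⊕0⊕0⊕1⊕1⊕0 = 0
s16: b16⊕b17⊕b18⊕b19⊕b20⊕b21⊕b22⊕b23⊕b24⊕b25⊕b26⊕b27⊕b28⊕b29⊕b30⊕b31 = 0⊕1⊕1⊕1⊕0⊕0⊕0⊕1⊕0⊕1⊕1⊕0⊕0⊕1⊕1⊕0 = 0
Syndrome (s16...s1) = 00101 → position 5.

5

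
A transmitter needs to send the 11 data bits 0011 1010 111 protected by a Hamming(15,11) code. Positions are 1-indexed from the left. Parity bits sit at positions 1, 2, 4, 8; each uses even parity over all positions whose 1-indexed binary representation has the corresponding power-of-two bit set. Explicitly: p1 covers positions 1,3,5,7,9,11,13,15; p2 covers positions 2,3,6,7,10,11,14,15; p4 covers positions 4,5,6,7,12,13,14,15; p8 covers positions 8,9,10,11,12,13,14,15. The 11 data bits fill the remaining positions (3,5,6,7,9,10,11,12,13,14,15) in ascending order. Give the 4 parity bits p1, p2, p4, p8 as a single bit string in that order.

Place data bits at non-power-of-two positions: b3=0, b5=0, b6=1, b7=1, b9=1, b10=0, b11=1, b12=0, b13=1, b14=1, b15=1.
p1 = XOR of data positions {3,5,7,9,11,13,15} = 0⊕0⊕1⊕1⊕1⊕1⊕1 = 1
p2 = XOR of data positions {3,6,7,10,11,14,15} = 0⊕1⊕1⊕0⊕1⊕1⊕1 = 1
p4 = XOR of data positions {5,6,7,12,13,14,15} = 0⊕1⊕1⊕0⊕1⊕1⊕1 = 1
p8 = XOR of data positions {9,10,11,12,13,14,15} = 1⊕0⊕1⊕0⊕1⊕1⊕1 = 1
Parity bits p1,p2,p4,p8 = 1111

1111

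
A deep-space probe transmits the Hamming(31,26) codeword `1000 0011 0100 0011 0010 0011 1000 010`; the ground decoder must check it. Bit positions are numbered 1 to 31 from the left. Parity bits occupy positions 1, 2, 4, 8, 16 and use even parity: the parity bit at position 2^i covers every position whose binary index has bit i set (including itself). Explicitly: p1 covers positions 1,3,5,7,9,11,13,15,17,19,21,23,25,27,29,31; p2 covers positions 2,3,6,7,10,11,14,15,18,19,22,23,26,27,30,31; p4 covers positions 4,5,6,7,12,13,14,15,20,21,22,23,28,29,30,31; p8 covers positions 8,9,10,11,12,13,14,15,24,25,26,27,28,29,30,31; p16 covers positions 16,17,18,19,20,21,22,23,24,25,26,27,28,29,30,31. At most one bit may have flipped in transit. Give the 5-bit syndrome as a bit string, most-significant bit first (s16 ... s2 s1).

00000

s1: b1⊕b3⊕b5⊕b7⊕b9⊕b11⊕b13⊕b15⊕b17⊕b19⊕b21⊕b23⊕b25⊕b27⊕b29⊕b31 = 1⊕0⊕0⊕1⊕0⊕0⊕0⊕1⊕0⊕1⊕0⊕1⊕1⊕0⊕0⊕0 = 0
s2: b2⊕b3⊕b6⊕b7⊕b10⊕b11⊕b14⊕b15⊕b18⊕b19⊕b22⊕b23⊕b26⊕b27⊕b30⊕b31 = 0⊕0⊕0⊕1⊕1⊕0⊕0⊕1⊕0⊕1⊕0⊕1⊕0⊕0⊕1⊕0 = 0
s4: b4⊕b5⊕b6⊕b7⊕b12⊕b13⊕b14⊕b15⊕b20⊕b21⊕b22⊕b23⊕b28⊕b29⊕b30⊕b31 = 0⊕0⊕0⊕1⊕0⊕0⊕0⊕1⊕0⊕0⊕0⊕1⊕0⊕0⊕1⊕0 = 0
s8: b8⊕b9⊕b10⊕b11⊕b12⊕b13⊕b14⊕b15⊕b24⊕b25⊕b26⊕b27⊕b28⊕b29⊕b30⊕b31 = 1⊕0⊕1⊕0⊕0⊕0⊕0⊕1⊕1⊕1⊕0⊕0⊕0⊕0⊕1⊕0 = 0
s16: b16⊕b17⊕b18⊕b19⊕b20⊕b21⊕b22⊕b23⊕b24⊕b25⊕b26⊕b27⊕b28⊕b29⊕b30⊕b31 = 1⊕0⊕0⊕1⊕0⊕0⊕0⊕1⊕1⊕1⊕0⊕0⊕0⊕0⊕1⊕0 = 0
Syndrome (s16...s1) = 00000 → position 0 (no error).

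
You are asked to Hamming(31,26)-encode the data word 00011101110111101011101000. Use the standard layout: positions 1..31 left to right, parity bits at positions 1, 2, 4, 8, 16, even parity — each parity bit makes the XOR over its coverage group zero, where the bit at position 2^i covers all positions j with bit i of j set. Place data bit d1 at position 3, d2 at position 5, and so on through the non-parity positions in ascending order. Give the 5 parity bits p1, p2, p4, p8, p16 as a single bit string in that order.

Place data bits at non-power-of-two positions: b3=0, b5=0, b6=0, b7=1, b9=1, b10=1, b11=0, b12=1, b13=1, b14=1, b15=0, b17=1, b18=1, b19=1, b20=1, b21=0, b22=1, b23=0, b24=1, b25=1, b26=1, b27=0, b28=1, b29=0, b30=0, b31=0.
p1 = XOR of data positions {3,5,7,9,11,13,15,17,19,21,23,25,27,29,31} = 0⊕0⊕1⊕1⊕0⊕1⊕0⊕1⊕1⊕0⊕0⊕1⊕0⊕0⊕0 = 0
p2 = XOR of data positions {3,6,7,10,11,14,15,18,19,22,23,26,27,30,31} = 0⊕0⊕1⊕1⊕0⊕1⊕0⊕1⊕1⊕1⊕0⊕1⊕0⊕0⊕0 = 1
p4 = XOR of data positions {5,6,7,12,13,14,15,20,21,22,23,28,29,30,31} = 0⊕0⊕1⊕1⊕1⊕1⊕0⊕1⊕0⊕1⊕0⊕1⊕0⊕0⊕0 = 1
p8 = XOR of data positions {9,10,11,12,13,14,15,24,25,26,27,28,29,30,31} = 1⊕1⊕0⊕1⊕1⊕1⊕0⊕1⊕1⊕1⊕0⊕1⊕0⊕0⊕0 = 1
p16 = XOR of data positions {17,18,19,20,21,22,23,24,25,26,27,28,29,30,31} = 1⊕1⊕1⊕1⊕0⊕1⊕0⊕1⊕1⊕1⊕0⊕1⊕0⊕0⊕0 = 1
Parity bits p1,p2,p4,p8,p16 = 01111

01111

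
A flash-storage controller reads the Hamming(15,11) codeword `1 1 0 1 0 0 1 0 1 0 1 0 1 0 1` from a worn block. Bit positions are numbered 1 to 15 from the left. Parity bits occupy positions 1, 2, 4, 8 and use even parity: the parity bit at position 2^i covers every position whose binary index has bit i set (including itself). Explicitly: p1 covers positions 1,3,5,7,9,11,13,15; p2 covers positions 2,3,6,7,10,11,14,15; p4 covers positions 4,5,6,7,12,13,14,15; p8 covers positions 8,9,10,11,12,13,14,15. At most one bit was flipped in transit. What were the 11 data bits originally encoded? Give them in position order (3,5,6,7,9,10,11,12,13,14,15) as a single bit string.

s1: b1⊕b3⊕b5⊕b7⊕b9⊕b11⊕b13⊕b15 = 1⊕0⊕0⊕1⊕1⊕1⊕1⊕1 = 0
s2: b2⊕b3⊕b6⊕b7⊕b10⊕b11⊕b14⊕b15 = 1⊕0⊕0⊕1⊕0⊕1⊕0⊕1 = 0
s4: b4⊕b5⊕b6⊕b7⊕b12⊕b13⊕b14⊕b15 = 1⊕0⊕0⊕1⊕0⊕1⊕0⊕1 = 0
s8: b8⊕b9⊕b10⊕b11⊕b12⊕b13⊕b14⊕b15 = 0⊕1⊕0⊕1⊕0⊕1⊕0⊕1 = 0
Syndrome (s8...s1) = 0000 → position 0 (no error).
No correction needed.
Data bits at positions 3,5,6,7,9,10,11,12,13,14,15: 00011010101

00011010101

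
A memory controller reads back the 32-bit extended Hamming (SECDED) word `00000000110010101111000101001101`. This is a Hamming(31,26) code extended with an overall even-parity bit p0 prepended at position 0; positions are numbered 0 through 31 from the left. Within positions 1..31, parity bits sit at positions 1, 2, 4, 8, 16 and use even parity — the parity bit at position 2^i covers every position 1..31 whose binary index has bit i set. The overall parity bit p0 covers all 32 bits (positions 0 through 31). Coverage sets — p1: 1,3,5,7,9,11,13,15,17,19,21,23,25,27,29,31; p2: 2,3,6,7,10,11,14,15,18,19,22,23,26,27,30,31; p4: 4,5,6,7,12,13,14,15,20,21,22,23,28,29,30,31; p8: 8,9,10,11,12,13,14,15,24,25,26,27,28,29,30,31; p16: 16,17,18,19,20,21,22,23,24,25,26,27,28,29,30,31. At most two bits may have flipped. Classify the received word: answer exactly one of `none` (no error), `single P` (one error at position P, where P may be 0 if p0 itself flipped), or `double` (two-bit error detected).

single 19

s1: b1⊕b3⊕b5⊕b7⊕b9⊕b11⊕b13⊕b15⊕b17⊕b19⊕b21⊕b23⊕b25⊕b27⊕b29⊕b31 = 0⊕0⊕0⊕0⊕1⊕0⊕0⊕0⊕1⊕1⊕0⊕1⊕1⊕0⊕1⊕1 = 1
s2: b2⊕b3⊕b6⊕b7⊕b10⊕b11⊕b14⊕b15⊕b18⊕b19⊕b22⊕b23⊕b26⊕b27⊕b30⊕b31 = 0⊕0⊕0⊕0⊕0⊕0⊕1⊕0⊕1⊕1⊕0⊕1⊕0⊕0⊕0⊕1 = 1
s4: b4⊕b5⊕b6⊕b7⊕b12⊕b13⊕b14⊕b15⊕b20⊕b21⊕b22⊕b23⊕b28⊕b29⊕b30⊕b31 = 0⊕0⊕0⊕0⊕1⊕0⊕1⊕0⊕0⊕0⊕0⊕1⊕1⊕1⊕0⊕1 = 0
s8: b8⊕b9⊕b10⊕b11⊕b12⊕b13⊕b14⊕b15⊕b24⊕b25⊕b26⊕b27⊕b28⊕b29⊕b30⊕b31 = 1⊕1⊕0⊕0⊕1⊕0⊕1⊕0⊕0⊕1⊕0⊕0⊕1⊕1⊕0⊕1 = 0
s16: b16⊕b17⊕b18⊕b19⊕b20⊕b21⊕b22⊕b23⊕b24⊕b25⊕b26⊕b27⊕b28⊕b29⊕b30⊕b31 = 1⊕1⊕1⊕1⊕0⊕0⊕0⊕1⊕0⊕1⊕0⊕0⊕1⊕1⊕0⊕1 = 1
Syndrome (s16...s1) = 10011 → position 19.
Overall parity (XOR of all 32 bits, including p0): 0⊕0⊕0⊕0⊕0⊕0⊕0⊕0⊕1⊕1⊕0⊕0⊕1⊕0⊕1⊕0⊕1⊕1⊕1⊕1⊕0⊕0⊕0⊕1⊕0⊕1⊕0⊕0⊕1⊕1⊕0⊕1 = 1
Overall=1, syndrome position=19 → single-bit error at position 19.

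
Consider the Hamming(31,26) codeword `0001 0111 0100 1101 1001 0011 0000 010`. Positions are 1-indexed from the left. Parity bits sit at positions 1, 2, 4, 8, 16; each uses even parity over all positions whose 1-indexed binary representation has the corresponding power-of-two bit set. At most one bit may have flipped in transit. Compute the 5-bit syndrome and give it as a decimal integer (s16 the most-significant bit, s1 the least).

s1: b1⊕b3⊕b5⊕b7⊕b9⊕b11⊕b13⊕b15⊕b17⊕b19⊕b21⊕b23⊕b25⊕b27⊕b29⊕b31 = 0⊕0⊕0⊕1⊕0⊕0⊕1⊕0⊕1⊕0⊕0⊕1⊕0⊕0⊕0⊕0 = 0
s2: b2⊕b3⊕b6⊕b7⊕b10⊕b11⊕b14⊕b15⊕b18⊕b19⊕b22⊕b23⊕b26⊕b27⊕b30⊕b31 = 0⊕0⊕1⊕1⊕1⊕0⊕1⊕0⊕0⊕0⊕0⊕1⊕0⊕0⊕1⊕0 = 0
s4: b4⊕b5⊕b6⊕b7⊕b12⊕b13⊕b14⊕b15⊕b20⊕b21⊕b22⊕b23⊕b28⊕b29⊕b30⊕b31 = 1⊕0⊕1⊕1⊕0⊕1⊕1⊕0⊕1⊕0⊕0⊕1⊕0⊕0⊕1⊕0 = 0
s8: b8⊕b9⊕b10⊕b11⊕b12⊕b13⊕b14⊕b15⊕b24⊕b25⊕b26⊕b27⊕b28⊕b29⊕b30⊕b31 = 1⊕0⊕1⊕0⊕0⊕1⊕1⊕0⊕1⊕0⊕0⊕0⊕0⊕0⊕1⊕0 = 0
s16: b16⊕b17⊕b18⊕b19⊕b20⊕b21⊕b22⊕b23⊕b24⊕b25⊕b26⊕b27⊕b28⊕b29⊕b30⊕b31 = 1⊕1⊕0⊕0⊕1⊕0⊕0⊕1⊕1⊕0⊕0⊕0⊕0⊕0⊕1⊕0 = 0
Syndrome (s16...s1) = 00000 → position 0 (no error).

0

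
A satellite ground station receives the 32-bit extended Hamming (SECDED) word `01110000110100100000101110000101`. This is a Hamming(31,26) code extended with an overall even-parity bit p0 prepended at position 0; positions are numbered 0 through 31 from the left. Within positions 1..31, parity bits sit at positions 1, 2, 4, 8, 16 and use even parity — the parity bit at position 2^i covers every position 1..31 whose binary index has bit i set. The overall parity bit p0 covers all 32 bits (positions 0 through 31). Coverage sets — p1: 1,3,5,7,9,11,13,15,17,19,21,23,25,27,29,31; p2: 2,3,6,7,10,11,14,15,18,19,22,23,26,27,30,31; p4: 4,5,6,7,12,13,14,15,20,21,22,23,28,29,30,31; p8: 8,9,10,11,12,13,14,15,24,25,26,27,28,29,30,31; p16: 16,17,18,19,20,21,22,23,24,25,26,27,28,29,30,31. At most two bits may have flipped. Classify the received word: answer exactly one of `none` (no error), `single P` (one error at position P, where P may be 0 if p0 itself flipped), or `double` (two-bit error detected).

s1: b1⊕b3⊕b5⊕b7⊕b9⊕b11⊕b13⊕b15⊕b17⊕b19⊕b21⊕b23⊕b25⊕b27⊕b29⊕b31 = 1⊕1⊕0⊕0⊕1⊕1⊕0⊕0⊕0⊕0⊕0⊕1⊕0⊕0⊕1⊕1 = 1
s2: b2⊕b3⊕b6⊕b7⊕b10⊕b11⊕b14⊕b15⊕b18⊕b19⊕b22⊕b23⊕b26⊕b27⊕b30⊕b31 = 1⊕1⊕0⊕0⊕0⊕1⊕1⊕0⊕0⊕0⊕1⊕1⊕0⊕0⊕0⊕1 = 1
s4: b4⊕b5⊕b6⊕b7⊕b12⊕b13⊕b14⊕b15⊕b20⊕b21⊕b22⊕b23⊕b28⊕b29⊕b30⊕b31 = 0⊕0⊕0⊕0⊕0⊕0⊕1⊕0⊕1⊕0⊕1⊕1⊕0⊕1⊕0⊕1 = 0
s8: b8⊕b9⊕b10⊕b11⊕b12⊕b13⊕b14⊕b15⊕b24⊕b25⊕b26⊕b27⊕b28⊕b29⊕b30⊕b31 = 1⊕1⊕0⊕1⊕0⊕0⊕1⊕0⊕1⊕0⊕0⊕0⊕0⊕1⊕0⊕1 = 1
s16: b16⊕b17⊕b18⊕b19⊕b20⊕b21⊕b22⊕b23⊕b24⊕b25⊕b26⊕b27⊕b28⊕b29⊕b30⊕b31 = 0⊕0⊕0⊕0⊕1⊕0⊕1⊕1⊕1⊕0⊕0⊕0⊕0⊕1⊕0⊕1 = 0
Syndrome (s16...s1) = 01011 → position 11.
Overall parity (XOR of all 32 bits, including p0): 0⊕1⊕1⊕1⊕0⊕0⊕0⊕0⊕1⊕1⊕0⊕1⊕0⊕0⊕1⊕0⊕0⊕0⊕0⊕0⊕1⊕0⊕1⊕1⊕1⊕0⊕0⊕0⊕0⊕1⊕0⊕1 = 1
Overall=1, syndrome position=11 → single-bit error at position 11.

single 11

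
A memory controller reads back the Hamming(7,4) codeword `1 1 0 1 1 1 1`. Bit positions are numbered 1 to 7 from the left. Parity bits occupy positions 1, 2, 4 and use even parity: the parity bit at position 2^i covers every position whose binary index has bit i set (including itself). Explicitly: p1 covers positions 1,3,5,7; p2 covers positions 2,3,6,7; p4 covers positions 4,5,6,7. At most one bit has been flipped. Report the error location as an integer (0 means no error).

s1: b1⊕b3⊕b5⊕b7 = 1⊕0⊕1⊕1 = 1
s2: b2⊕b3⊕b6⊕b7 = 1⊕0⊕1⊕1 = 1
s4: b4⊕b5⊕b6⊕b7 = 1⊕1⊕1⊕1 = 0
Syndrome (s4...s1) = 011 → position 3.

3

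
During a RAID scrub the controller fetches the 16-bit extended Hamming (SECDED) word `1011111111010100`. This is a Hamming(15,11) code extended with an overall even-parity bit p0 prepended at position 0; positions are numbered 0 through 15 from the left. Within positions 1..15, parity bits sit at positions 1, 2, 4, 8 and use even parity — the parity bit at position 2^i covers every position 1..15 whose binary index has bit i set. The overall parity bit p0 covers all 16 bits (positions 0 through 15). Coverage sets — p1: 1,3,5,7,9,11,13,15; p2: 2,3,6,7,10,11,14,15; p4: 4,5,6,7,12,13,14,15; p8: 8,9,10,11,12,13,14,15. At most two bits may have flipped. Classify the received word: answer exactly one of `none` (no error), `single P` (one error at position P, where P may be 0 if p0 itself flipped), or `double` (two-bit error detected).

single 6

s1: b1⊕b3⊕b5⊕b7⊕b9⊕b11⊕b13⊕b15 = 0⊕1⊕1⊕1⊕1⊕1⊕1⊕0 = 0
s2: b2⊕b3⊕b6⊕b7⊕b10⊕b11⊕b14⊕b15 = 1⊕1⊕1⊕1⊕0⊕1⊕0⊕0 = 1
s4: b4⊕b5⊕b6⊕b7⊕b12⊕b13⊕b14⊕b15 = 1⊕1⊕1⊕1⊕0⊕1⊕0⊕0 = 1
s8: b8⊕b9⊕b10⊕b11⊕b12⊕b13⊕b14⊕b15 = 1⊕1⊕0⊕1⊕0⊕1⊕0⊕0 = 0
Syndrome (s8...s1) = 0110 → position 6.
Overall parity (XOR of all 16 bits, including p0): 1⊕0⊕1⊕1⊕1⊕1⊕1⊕1⊕1⊕1⊕0⊕1⊕0⊕1⊕0⊕0 = 1
Overall=1, syndrome position=6 → single-bit error at position 6.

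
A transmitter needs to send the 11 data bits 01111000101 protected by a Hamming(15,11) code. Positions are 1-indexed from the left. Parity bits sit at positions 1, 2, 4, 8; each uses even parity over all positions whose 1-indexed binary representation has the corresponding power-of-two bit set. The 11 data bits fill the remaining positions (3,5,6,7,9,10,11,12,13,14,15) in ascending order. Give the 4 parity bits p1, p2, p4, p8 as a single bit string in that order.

1111

Place data bits at non-power-of-two positions: b3=0, b5=1, b6=1, b7=1, b9=1, b10=0, b11=0, b12=0, b13=1, b14=0, b15=1.
p1 = XOR of data positions {3,5,7,9,11,13,15} = 0⊕1⊕1⊕1⊕0⊕1⊕1 = 1
p2 = XOR of data positions {3,6,7,10,11,14,15} = 0⊕1⊕1⊕0⊕0⊕0⊕1 = 1
p4 = XOR of data positions {5,6,7,12,13,14,15} = 1⊕1⊕1⊕0⊕1⊕0⊕1 = 1
p8 = XOR of data positions {9,10,11,12,13,14,15} = 1⊕0⊕0⊕0⊕1⊕0⊕1 = 1
Parity bits p1,p2,p4,p8 = 1111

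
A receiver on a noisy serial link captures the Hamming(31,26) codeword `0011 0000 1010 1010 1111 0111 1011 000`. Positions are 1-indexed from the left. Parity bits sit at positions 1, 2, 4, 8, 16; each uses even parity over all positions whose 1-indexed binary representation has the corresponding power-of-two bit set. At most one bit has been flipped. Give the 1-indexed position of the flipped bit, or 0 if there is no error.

4

s1: b1⊕b3⊕b5⊕b7⊕b9⊕b11⊕b13⊕b15⊕b17⊕b19⊕b21⊕b23⊕b25⊕b27⊕b29⊕b31 = 0⊕1⊕0⊕0⊕1⊕1⊕1⊕1⊕1⊕1⊕0⊕1⊕1⊕1⊕0⊕0 = 0
s2: b2⊕b3⊕b6⊕b7⊕b10⊕b11⊕b14⊕b15⊕b18⊕b19⊕b22⊕b23⊕b26⊕b27⊕b30⊕b31 = 0⊕1⊕0⊕0⊕0⊕1⊕0⊕1⊕1⊕1⊕1⊕1⊕0⊕1⊕0⊕0 = 0
s4: b4⊕b5⊕b6⊕b7⊕b12⊕b13⊕b14⊕b15⊕b20⊕b21⊕b22⊕b23⊕b28⊕b29⊕b30⊕b31 = 1⊕0⊕0⊕0⊕0⊕1⊕0⊕1⊕1⊕0⊕1⊕1⊕1⊕0⊕0⊕0 = 1
s8: b8⊕b9⊕b10⊕b11⊕b12⊕b13⊕b14⊕b15⊕b24⊕b25⊕b26⊕b27⊕b28⊕b29⊕b30⊕b31 = 0⊕1⊕0⊕1⊕0⊕1⊕0⊕1⊕1⊕1⊕0⊕1⊕1⊕0⊕0⊕0 = 0
s16: b16⊕b17⊕b18⊕b19⊕b20⊕b21⊕b22⊕b23⊕b24⊕b25⊕b26⊕b27⊕b28⊕b29⊕b30⊕b31 = 0⊕1⊕1⊕1⊕1⊕0⊕1⊕1⊕1⊕1⊕0⊕1⊕1⊕0⊕0⊕0 = 0
Syndrome (s16...s1) = 00100 → position 4.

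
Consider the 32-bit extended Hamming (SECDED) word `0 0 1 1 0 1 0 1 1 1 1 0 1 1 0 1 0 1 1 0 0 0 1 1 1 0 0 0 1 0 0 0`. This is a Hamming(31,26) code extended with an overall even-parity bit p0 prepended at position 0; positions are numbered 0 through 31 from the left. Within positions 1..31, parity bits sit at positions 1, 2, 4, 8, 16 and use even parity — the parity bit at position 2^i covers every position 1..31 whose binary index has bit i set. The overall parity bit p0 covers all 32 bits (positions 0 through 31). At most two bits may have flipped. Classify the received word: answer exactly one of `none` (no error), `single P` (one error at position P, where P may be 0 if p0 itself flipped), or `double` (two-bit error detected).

s1: b1⊕b3⊕b5⊕b7⊕b9⊕b11⊕b13⊕b15⊕b17⊕b19⊕b21⊕b23⊕b25⊕b27⊕b29⊕b31 = 0⊕1⊕1⊕1⊕1⊕0⊕1⊕1⊕1⊕0⊕0⊕1⊕0⊕0⊕0⊕0 = 0
s2: b2⊕b3⊕b6⊕b7⊕b10⊕b11⊕b14⊕b15⊕b18⊕b19⊕b22⊕b23⊕b26⊕b27⊕b30⊕b31 = 1⊕1⊕0⊕1⊕1⊕0⊕0⊕1⊕1⊕0⊕1⊕1⊕0⊕0⊕0⊕0 = 0
s4: b4⊕b5⊕b6⊕b7⊕b12⊕b13⊕b14⊕b15⊕b20⊕b21⊕b22⊕b23⊕b28⊕b29⊕b30⊕b31 = 0⊕1⊕0⊕1⊕1⊕1⊕0⊕1⊕0⊕0⊕1⊕1⊕1⊕0⊕0⊕0 = 0
s8: b8⊕b9⊕b10⊕b11⊕b12⊕b13⊕b14⊕b15⊕b24⊕b25⊕b26⊕b27⊕b28⊕b29⊕b30⊕b31 = 1⊕1⊕1⊕0⊕1⊕1⊕0⊕1⊕1⊕0⊕0⊕0⊕1⊕0⊕0⊕0 = 0
s16: b16⊕b17⊕b18⊕b19⊕b20⊕b21⊕b22⊕b23⊕b24⊕b25⊕b26⊕b27⊕b28⊕b29⊕b30⊕b31 = 0⊕1⊕1⊕0⊕0⊕0⊕1⊕1⊕1⊕0⊕0⊕0⊕1⊕0⊕0⊕0 = 0
Syndrome (s16...s1) = 00000 → position 0 (no error).
Overall parity (XOR of all 32 bits, including p0): 0⊕0⊕1⊕1⊕0⊕1⊕0⊕1⊕1⊕1⊕1⊕0⊕1⊕1⊕0⊕1⊕0⊕1⊕1⊕0⊕0⊕0⊕1⊕1⊕1⊕0⊕0⊕0⊕1⊕0⊕0⊕0 = 0
Overall=0, syndrome position=0 → no error.

none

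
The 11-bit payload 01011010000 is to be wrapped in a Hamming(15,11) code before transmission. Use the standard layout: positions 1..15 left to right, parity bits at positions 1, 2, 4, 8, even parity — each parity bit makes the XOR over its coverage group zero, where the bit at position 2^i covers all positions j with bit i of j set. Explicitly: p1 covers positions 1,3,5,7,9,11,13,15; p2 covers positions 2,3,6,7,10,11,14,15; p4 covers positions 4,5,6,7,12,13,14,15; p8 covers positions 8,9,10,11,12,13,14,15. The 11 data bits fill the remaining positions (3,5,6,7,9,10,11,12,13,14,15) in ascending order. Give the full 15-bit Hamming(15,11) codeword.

Place data bits at non-power-of-two positions: b3=0, b5=1, b6=0, b7=1, b9=1, b10=0, b11=1, b12=0, b13=0, b14=0, b15=0.
p1 = XOR of data positions {3,5,7,9,11,13,15} = 0⊕1⊕1⊕1⊕1⊕0⊕0 = 0
p2 = XOR of data positions {3,6,7,10,11,14,15} = 0⊕0⊕1⊕0⊕1⊕0⊕0 = 0
p4 = XOR of data positions {5,6,7,12,13,14,15} = 1⊕0⊕1⊕0⊕0⊕0⊕0 = 0
p8 = XOR of data positions {9,10,11,12,13,14,15} = 1⊕0⊕1⊕0⊕0⊕0⊕0 = 0
Codeword b1..b15 = 000010101010000

000010101010000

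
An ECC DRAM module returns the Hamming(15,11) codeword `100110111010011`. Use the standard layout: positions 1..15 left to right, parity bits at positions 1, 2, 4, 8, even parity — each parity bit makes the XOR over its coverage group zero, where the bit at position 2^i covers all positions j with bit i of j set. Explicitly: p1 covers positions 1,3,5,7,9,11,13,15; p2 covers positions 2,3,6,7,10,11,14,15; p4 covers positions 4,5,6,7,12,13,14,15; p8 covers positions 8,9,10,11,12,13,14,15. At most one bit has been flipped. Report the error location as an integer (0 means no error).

s1: b1⊕b3⊕b5⊕b7⊕b9⊕b11⊕b13⊕b15 = 1⊕0⊕1⊕1⊕1⊕1⊕0⊕1 = 0
s2: b2⊕b3⊕b6⊕b7⊕b10⊕b11⊕b14⊕b15 = 0⊕0⊕0⊕1⊕0⊕1⊕1⊕1 = 0
s4: b4⊕b5⊕b6⊕b7⊕b12⊕b13⊕b14⊕b15 = 1⊕1⊕0⊕1⊕0⊕0⊕1⊕1 = 1
s8: b8⊕b9⊕b10⊕b11⊕b12⊕b13⊕b14⊕b15 = 1⊕1⊕0⊕1⊕0⊕0⊕1⊕1 = 1
Syndrome (s8...s1) = 1100 → position 12.

12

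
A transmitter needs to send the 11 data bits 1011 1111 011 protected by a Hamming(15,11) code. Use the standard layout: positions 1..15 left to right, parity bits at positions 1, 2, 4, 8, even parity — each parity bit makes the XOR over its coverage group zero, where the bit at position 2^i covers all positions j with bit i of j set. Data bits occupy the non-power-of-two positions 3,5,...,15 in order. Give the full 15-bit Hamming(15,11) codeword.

111101101111011

Place data bits at non-power-of-two positions: b3=1, b5=0, b6=1, b7=1, b9=1, b10=1, b11=1, b12=1, b13=0, b14=1, b15=1.
p1 = XOR of data positions {3,5,7,9,11,13,15} = 1⊕0⊕1⊕1⊕1⊕0⊕1 = 1
p2 = XOR of data positions {3,6,7,10,11,14,15} = 1⊕1⊕1⊕1⊕1⊕1⊕1 = 1
p4 = XOR of data positions {5,6,7,12,13,14,15} = 0⊕1⊕1⊕1⊕0⊕1⊕1 = 1
p8 = XOR of data positions {9,10,11,12,13,14,15} = 1⊕1⊕1⊕1⊕0⊕1⊕1 = 0
Codeword b1..b15 = 111101101111011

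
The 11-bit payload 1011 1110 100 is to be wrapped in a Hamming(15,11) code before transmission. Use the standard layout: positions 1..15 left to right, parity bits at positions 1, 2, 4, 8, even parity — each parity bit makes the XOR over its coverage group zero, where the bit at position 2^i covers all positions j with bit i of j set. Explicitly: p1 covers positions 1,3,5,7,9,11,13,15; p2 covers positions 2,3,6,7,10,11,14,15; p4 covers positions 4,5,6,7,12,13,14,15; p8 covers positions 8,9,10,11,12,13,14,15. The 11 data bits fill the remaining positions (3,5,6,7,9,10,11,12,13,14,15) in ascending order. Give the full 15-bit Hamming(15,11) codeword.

Place data bits at non-power-of-two positions: b3=1, b5=0, b6=1, b7=1, b9=1, b10=1, b11=1, b12=0, b13=1, b14=0, b15=0.
p1 = XOR of data positions {3,5,7,9,11,13,15} = 1⊕0⊕1⊕1⊕1⊕1⊕0 = 1
p2 = XOR of data positions {3,6,7,10,11,14,15} = 1⊕1⊕1⊕1⊕1⊕0⊕0 = 1
p4 = XOR of data positions {5,6,7,12,13,14,15} = 0⊕1⊕1⊕0⊕1⊕0⊕0 = 1
p8 = XOR of data positions {9,10,11,12,13,14,15} = 1⊕1⊕1⊕0⊕1⊕0⊕0 = 0
Codeword b1..b15 = 111101101110100

111101101110100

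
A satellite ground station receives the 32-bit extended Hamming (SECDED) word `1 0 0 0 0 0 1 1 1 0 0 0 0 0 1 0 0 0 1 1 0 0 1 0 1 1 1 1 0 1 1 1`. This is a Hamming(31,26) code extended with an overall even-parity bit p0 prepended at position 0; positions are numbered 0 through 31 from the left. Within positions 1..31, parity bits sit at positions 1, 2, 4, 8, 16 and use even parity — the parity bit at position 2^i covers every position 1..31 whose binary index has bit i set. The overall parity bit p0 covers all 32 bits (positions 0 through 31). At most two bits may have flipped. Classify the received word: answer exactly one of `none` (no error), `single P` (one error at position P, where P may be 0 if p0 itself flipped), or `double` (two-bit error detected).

single 12

s1: b1⊕b3⊕b5⊕b7⊕b9⊕b11⊕b13⊕b15⊕b17⊕b19⊕b21⊕b23⊕b25⊕b27⊕b29⊕b31 = 0⊕0⊕0⊕1⊕0⊕0⊕0⊕0⊕0⊕1⊕0⊕0⊕1⊕1⊕1⊕1 = 0
s2: b2⊕b3⊕b6⊕b7⊕b10⊕b11⊕b14⊕b15⊕b18⊕b19⊕b22⊕b23⊕b26⊕b27⊕b30⊕b31 = 0⊕0⊕1⊕1⊕0⊕0⊕1⊕0⊕1⊕1⊕1⊕0⊕1⊕1⊕1⊕1 = 0
s4: b4⊕b5⊕b6⊕b7⊕b12⊕b13⊕b14⊕b15⊕b20⊕b21⊕b22⊕b23⊕b28⊕b29⊕b30⊕b31 = 0⊕0⊕1⊕1⊕0⊕0⊕1⊕0⊕0⊕0⊕1⊕0⊕0⊕1⊕1⊕1 = 1
s8: b8⊕b9⊕b10⊕b11⊕b12⊕b13⊕b14⊕b15⊕b24⊕b25⊕b26⊕b27⊕b28⊕b29⊕b30⊕b31 = 1⊕0⊕0⊕0⊕0⊕0⊕1⊕0⊕1⊕1⊕1⊕1⊕0⊕1⊕1⊕1 = 1
s16: b16⊕b17⊕b18⊕b19⊕b20⊕b21⊕b22⊕b23⊕b24⊕b25⊕b26⊕b27⊕b28⊕b29⊕b30⊕b31 = 0⊕0⊕1⊕1⊕0⊕0⊕1⊕0⊕1⊕1⊕1⊕1⊕0⊕1⊕1⊕1 = 0
Syndrome (s16...s1) = 01100 → position 12.
Overall parity (XOR of all 32 bits, including p0): 1⊕0⊕0⊕0⊕0⊕0⊕1⊕1⊕1⊕0⊕0⊕0⊕0⊕0⊕1⊕0⊕0⊕0⊕1⊕1⊕0⊕0⊕1⊕0⊕1⊕1⊕1⊕1⊕0⊕1⊕1⊕1 = 1
Overall=1, syndrome position=12 → single-bit error at position 12.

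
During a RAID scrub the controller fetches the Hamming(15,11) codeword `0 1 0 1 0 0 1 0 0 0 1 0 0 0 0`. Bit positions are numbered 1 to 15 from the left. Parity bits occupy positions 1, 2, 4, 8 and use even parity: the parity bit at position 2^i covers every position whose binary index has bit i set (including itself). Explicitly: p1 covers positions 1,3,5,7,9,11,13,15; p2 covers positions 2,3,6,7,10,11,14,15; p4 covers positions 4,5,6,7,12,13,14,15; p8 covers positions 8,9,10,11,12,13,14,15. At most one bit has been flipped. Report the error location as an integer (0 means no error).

10

s1: b1⊕b3⊕b5⊕b7⊕b9⊕b11⊕b13⊕b15 = 0⊕0⊕0⊕1⊕0⊕1⊕0⊕0 = 0
s2: b2⊕b3⊕b6⊕b7⊕b10⊕b11⊕b14⊕b15 = 1⊕0⊕0⊕1⊕0⊕1⊕0⊕0 = 1
s4: b4⊕b5⊕b6⊕b7⊕b12⊕b13⊕b14⊕b15 = 1⊕0⊕0⊕1⊕0⊕0⊕0⊕0 = 0
s8: b8⊕b9⊕b10⊕b11⊕b12⊕b13⊕b14⊕b15 = 0⊕0⊕0⊕1⊕0⊕0⊕0⊕0 = 1
Syndrome (s8...s1) = 1010 → position 10.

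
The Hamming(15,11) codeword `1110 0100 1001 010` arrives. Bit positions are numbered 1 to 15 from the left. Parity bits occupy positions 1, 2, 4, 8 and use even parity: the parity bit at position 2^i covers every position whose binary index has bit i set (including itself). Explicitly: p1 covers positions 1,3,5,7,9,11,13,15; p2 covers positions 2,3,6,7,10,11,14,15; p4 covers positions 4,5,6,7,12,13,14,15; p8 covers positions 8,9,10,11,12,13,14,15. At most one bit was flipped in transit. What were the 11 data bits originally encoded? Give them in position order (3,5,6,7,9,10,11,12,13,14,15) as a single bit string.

10101001110

s1: b1⊕b3⊕b5⊕b7⊕b9⊕b11⊕b13⊕b15 = 1⊕1⊕0⊕0⊕1⊕0⊕0⊕0 = 1
s2: b2⊕b3⊕b6⊕b7⊕b10⊕b11⊕b14⊕b15 = 1⊕1⊕1⊕0⊕0⊕0⊕1⊕0 = 0
s4: b4⊕b5⊕b6⊕b7⊕b12⊕b13⊕b14⊕b15 = 0⊕0⊕1⊕0⊕1⊕0⊕1⊕0 = 1
s8: b8⊕b9⊕b10⊕b11⊕b12⊕b13⊕b14⊕b15 = 0⊕1⊕0⊕0⊕1⊕0⊕1⊕0 = 1
Syndrome (s8...s1) = 1101 → position 13.
Flip bit 13: corrected codeword = 111001001001110
Data bits at positions 3,5,6,7,9,10,11,12,13,14,15: 10101001110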